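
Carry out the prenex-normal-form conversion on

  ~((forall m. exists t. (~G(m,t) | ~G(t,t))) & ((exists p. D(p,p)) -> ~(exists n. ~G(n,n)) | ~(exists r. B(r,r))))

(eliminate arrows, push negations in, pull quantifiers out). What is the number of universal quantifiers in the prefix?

1

Rewrite implications/biconditionals: A → B as ¬A ∨ B.
  ~((forall m. exists t. (~G(m,t) | ~G(t,t))) & (~(exists p. D(p,p)) | ~(exists n. ~G(n,n)) | ~(exists r. B(r,r))))
Move each ¬ inward, flipping quantifiers it crosses:
  (exists m. forall t. (G(m,t) & G(t,t))) | (exists p. D(p,p)) & (exists n. ~G(n,n)) & (exists r. B(r,r))
All bound variables are already distinct, so no renaming is needed.
Extract every quantifier outward, since the variables are now distinct and don't occur free across branches:
  exists m. forall t. exists p. exists n. exists r. (G(m,t) & G(t,t) | D(p,p) & ~G(n,n) & B(r,r))
The prefix is exists m forall t exists p exists n exists r: 1 universal, 4 existential.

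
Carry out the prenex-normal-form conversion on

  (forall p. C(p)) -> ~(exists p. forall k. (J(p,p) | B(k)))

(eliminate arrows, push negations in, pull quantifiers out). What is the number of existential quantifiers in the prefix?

First replace A → B with ¬A ∨ B.
  ~(forall p. C(p)) | ~(exists p. forall k. (J(p,p) | B(k)))
Drive negations inward (¬∀x A ≡ ∃x ¬A, ¬∃x A ≡ ∀x ¬A, De Morgan for ∧/∨):
  (exists p. ~C(p)) | (forall p. exists k. (~J(p,p) & ~B(k)))
Rename bound variables to avoid capture: p↦y.
  (exists p. ~C(p)) | (forall y. exists k. (~J(y,y) & ~B(k)))
Finally move all quantifiers to the prefix:
  exists p. forall y. exists k. (~C(p) | ~J(y,y) & ~B(k))
The prefix is exists p forall y exists k: 1 universal, 2 existential.

2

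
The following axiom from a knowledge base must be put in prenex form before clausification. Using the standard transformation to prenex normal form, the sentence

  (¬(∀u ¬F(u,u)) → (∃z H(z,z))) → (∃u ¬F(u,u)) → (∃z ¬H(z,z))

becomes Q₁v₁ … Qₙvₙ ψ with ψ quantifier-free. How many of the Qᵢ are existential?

2

First replace A → B with ¬A ∨ B.
  ¬(¬¬(∀u ¬F(u,u)) ∨ (∃z H(z,z))) ∨ ¬(∃u ¬F(u,u)) ∨ (∃z ¬H(z,z))
Move each ¬ inward, flipping quantifiers it crosses:
  (∃u F(u,u)) ∧ (∀z ¬H(z,z)) ∨ (∀u F(u,u)) ∨ (∃z ¬H(z,z))
Standardize variables apart so no two quantifiers bind the same name: u↦q, z↦c.
  (∃u F(u,u)) ∧ (∀z ¬H(z,z)) ∨ (∀q F(q,q)) ∨ (∃c ¬H(c,c))
Pull the quantifiers to the front (each side's bound variable is not free in the other side):
  ∃u ∀z ∀q ∃c (F(u,u) ∧ ¬H(z,z) ∨ F(q,q) ∨ ¬H(c,c))
The prefix is ∃u ∀z ∀q ∃c: 2 universal, 2 existential.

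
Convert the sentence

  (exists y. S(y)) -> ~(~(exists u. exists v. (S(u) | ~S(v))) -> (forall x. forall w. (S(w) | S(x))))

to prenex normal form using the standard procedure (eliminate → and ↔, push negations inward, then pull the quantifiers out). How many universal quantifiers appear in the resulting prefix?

Rewrite implications/biconditionals: A → B as ¬A ∨ B.
  ~(exists y. S(y)) | ~(~~(exists u. exists v. (S(u) | ~S(v))) | (forall x. forall w. (S(w) | S(x))))
Push ¬ through the quantifiers and connectives to reach negation normal form:
  (forall y. ~S(y)) | (forall u. forall v. (~S(u) & S(v))) & (exists x. exists w. (~S(w) & ~S(x)))
All bound variables are already distinct, so no renaming is needed.
Pull the quantifiers to the front (each side's bound variable is not free in the other side):
  forall y. forall u. forall v. exists x. exists w. (~S(y) | ~S(u) & S(v) & ~S(w) & ~S(x))
The prefix is forall y forall u forall v exists x exists w: 3 universal, 2 existential.

3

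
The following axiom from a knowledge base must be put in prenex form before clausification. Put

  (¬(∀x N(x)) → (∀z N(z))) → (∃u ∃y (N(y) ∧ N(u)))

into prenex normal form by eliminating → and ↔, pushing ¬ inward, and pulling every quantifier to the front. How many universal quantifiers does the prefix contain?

Rewrite implications/biconditionals: A → B as ¬A ∨ B.
  ¬(¬¬(∀x N(x)) ∨ (∀z N(z))) ∨ (∃u ∃y (N(y) ∧ N(u)))
Push ¬ through the quantifiers and connectives to reach negation normal form:
  (∃x ¬N(x)) ∧ (∃z ¬N(z)) ∨ (∃u ∃y (N(y) ∧ N(u)))
Pull the quantifiers to the front (each side's bound variable is not free in the other side):
  ∃x ∃z ∃u ∃y (¬N(x) ∧ ¬N(z) ∨ N(y) ∧ N(u))
The prefix is ∃x ∃z ∃u ∃y: 0 universal, 4 existential.

0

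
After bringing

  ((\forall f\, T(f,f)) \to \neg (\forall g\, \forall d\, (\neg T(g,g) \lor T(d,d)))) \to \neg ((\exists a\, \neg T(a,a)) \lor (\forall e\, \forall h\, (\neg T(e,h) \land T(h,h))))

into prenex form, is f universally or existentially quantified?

First replace A → B with ¬A ∨ B.
  \neg (\neg (\forall f\, T(f,f)) \lor \neg (\forall g\, \forall d\, (\neg T(g,g) \lor T(d,d)))) \lor \neg ((\exists a\, \neg T(a,a)) \lor (\forall e\, \forall h\, (\neg T(e,h) \land T(h,h))))
Move each ¬ inward, flipping quantifiers it crosses:
  (\forall f\, T(f,f)) \land (\forall g\, \forall d\, (\neg T(g,g) \lor T(d,d))) \lor (\forall a\, T(a,a)) \land (\exists e\, \exists h\, (T(e,h) \lor \neg T(h,h)))
Extract every quantifier outward, since the variables are now distinct and don't occur free across branches:
  \forall f\, \forall g\, \forall d\, \forall a\, \exists e\, \exists h\, (T(f,f) \land (\neg T(g,g) \lor T(d,d)) \lor T(a,a) \land (T(e,h) \lor \neg T(h,h)))
The quantifier \forall f sits under an even number of negations (counting the antecedent side of each →), so it remains universal.

universal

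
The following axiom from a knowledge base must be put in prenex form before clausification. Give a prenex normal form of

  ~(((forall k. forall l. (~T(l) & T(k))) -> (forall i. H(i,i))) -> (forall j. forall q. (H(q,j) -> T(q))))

Rewrite implications/biconditionals: A → B as ¬A ∨ B.
  ~(~(~(forall k. forall l. (~T(l) & T(k))) | (forall i. H(i,i))) | (forall j. forall q. (~H(q,j) | T(q))))
Push ¬ through the quantifiers and connectives to reach negation normal form:
  ((exists k. exists l. (T(l) | ~T(k))) | (forall i. H(i,i))) & (exists j. exists q. (H(q,j) & ~T(q)))
All bound variables are already distinct, so no renaming is needed.
Finally move all quantifiers to the prefix:
  exists k. exists l. forall i. exists j. exists q. ((T(l) | ~T(k) | H(i,i)) & H(q,j) & ~T(q))

exists k. exists l. forall i. exists j. exists q. ((T(l) | ~T(k) | H(i,i)) & H(q,j) & ~T(q))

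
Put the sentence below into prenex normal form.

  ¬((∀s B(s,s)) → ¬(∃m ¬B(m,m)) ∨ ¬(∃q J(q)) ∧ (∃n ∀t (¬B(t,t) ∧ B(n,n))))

Rewrite implications/biconditionals: A → B as ¬A ∨ B.
  ¬(¬(∀s B(s,s)) ∨ ¬(∃m ¬B(m,m)) ∨ ¬(∃q J(q)) ∧ (∃n ∀t (¬B(t,t) ∧ B(n,n))))
Move each ¬ inward, flipping quantifiers it crosses:
  (∀s B(s,s)) ∧ (∃m ¬B(m,m)) ∧ ((∃q J(q)) ∨ (∀n ∃t (B(t,t) ∨ ¬B(n,n))))
All bound variables are already distinct, so no renaming is needed.
Extract every quantifier outward, since the variables are now distinct and don't occur free across branches:
  ∀s ∃m ∃q ∀n ∃t (B(s,s) ∧ ¬B(m,m) ∧ (J(q) ∨ B(t,t) ∨ ¬B(n,n)))

∀s ∃m ∃q ∀n ∃t (B(s,s) ∧ ¬B(m,m) ∧ (J(q) ∨ B(t,t) ∨ ¬B(n,n)))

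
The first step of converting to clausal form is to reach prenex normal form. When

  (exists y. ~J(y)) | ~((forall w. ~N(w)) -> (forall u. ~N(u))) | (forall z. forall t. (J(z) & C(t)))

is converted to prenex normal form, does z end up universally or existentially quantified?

Rewrite implications/biconditionals: A → B as ¬A ∨ B.
  (exists y. ~J(y)) | ~(~(forall w. ~N(w)) | (forall u. ~N(u))) | (forall z. forall t. (J(z) & C(t)))
Move each ¬ inward, flipping quantifiers it crosses:
  (exists y. ~J(y)) | (forall w. ~N(w)) & (exists u. N(u)) | (forall z. forall t. (J(z) & C(t)))
Extract every quantifier outward, since the variables are now distinct and don't occur free across branches:
  exists y. forall w. exists u. forall z. forall t. (~J(y) | ~N(w) & N(u) | J(z) & C(t))
The quantifier forall z sits under an even number of negations (counting the antecedent side of each →), so it remains universal.

universal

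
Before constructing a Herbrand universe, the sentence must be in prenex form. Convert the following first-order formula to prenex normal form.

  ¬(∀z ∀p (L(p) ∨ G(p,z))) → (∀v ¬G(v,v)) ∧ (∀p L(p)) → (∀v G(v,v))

Rewrite implications/biconditionals: A → B as ¬A ∨ B.
  ¬¬(∀z ∀p (L(p) ∨ G(p,z))) ∨ ¬((∀v ¬G(v,v)) ∧ (∀p L(p))) ∨ (∀v G(v,v))
Push ¬ through the quantifiers and connectives to reach negation normal form:
  (∀z ∀p (L(p) ∨ G(p,z))) ∨ (∃v G(v,v)) ∨ (∃p ¬L(p)) ∨ (∀v G(v,v))
Give each quantifier a distinct variable: p↦a, v↦x.
  (∀z ∀p (L(p) ∨ G(p,z))) ∨ (∃v G(v,v)) ∨ (∃a ¬L(a)) ∨ (∀x G(x,x))
Pull the quantifiers to the front (each side's bound variable is not free in the other side):
  ∀z ∀p ∃v ∃a ∀x (L(p) ∨ G(p,z) ∨ G(v,v) ∨ ¬L(a) ∨ G(x,x))

∀z ∀p ∃v ∃a ∀x (L(p) ∨ G(p,z) ∨ G(v,v) ∨ ¬L(a) ∨ G(x,x))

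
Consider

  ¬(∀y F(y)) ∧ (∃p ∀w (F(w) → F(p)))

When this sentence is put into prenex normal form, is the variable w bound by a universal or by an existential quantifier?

universal

Eliminate → and ↔ using ¬ and ∨.
  ¬(∀y F(y)) ∧ (∃p ∀w (¬F(w) ∨ F(p)))
Drive negations inward (¬∀x A ≡ ∃x ¬A, ¬∃x A ≡ ∀x ¬A, De Morgan for ∧/∨):
  (∃y ¬F(y)) ∧ (∃p ∀w (¬F(w) ∨ F(p)))
All bound variables are already distinct, so no renaming is needed.
Extract every quantifier outward, since the variables are now distinct and don't occur free across branches:
  ∃y ∃p ∀w (¬F(y) ∧ (¬F(w) ∨ F(p)))
The quantifier ∀w sits under an even number of negations (counting the antecedent side of each →), so it remains universal.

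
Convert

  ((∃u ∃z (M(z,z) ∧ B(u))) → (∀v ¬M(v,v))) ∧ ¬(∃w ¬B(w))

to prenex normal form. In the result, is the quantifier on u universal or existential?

Rewrite implications/biconditionals: A → B as ¬A ∨ B.
  (¬(∃u ∃z (M(z,z) ∧ B(u))) ∨ (∀v ¬M(v,v))) ∧ ¬(∃w ¬B(w))
Move each ¬ inward, flipping quantifiers it crosses:
  ((∀u ∀z (¬M(z,z) ∨ ¬B(u))) ∨ (∀v ¬M(v,v))) ∧ (∀w B(w))
All bound variables are already distinct, so no renaming is needed.
Finally move all quantifiers to the prefix:
  ∀u ∀z ∀v ∀w ((¬M(z,z) ∨ ¬B(u) ∨ ¬M(v,v)) ∧ B(w))
The quantifier ∃u sits under an odd number of negations (counting the antecedent side of each →), so it flips to ∀u.

universal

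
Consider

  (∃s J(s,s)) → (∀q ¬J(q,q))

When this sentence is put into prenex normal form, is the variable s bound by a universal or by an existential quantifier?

universal

Rewrite implications/biconditionals: A → B as ¬A ∨ B.
  ¬(∃s J(s,s)) ∨ (∀q ¬J(q,q))
Move each ¬ inward, flipping quantifiers it crosses:
  (∀s ¬J(s,s)) ∨ (∀q ¬J(q,q))
All bound variables are already distinct, so no renaming is needed.
Pull the quantifiers to the front (each side's bound variable is not free in the other side):
  ∀s ∀q (¬J(s,s) ∨ ¬J(q,q))
The quantifier ∃s sits under an odd number of negations (counting the antecedent side of each →), so it flips to ∀s.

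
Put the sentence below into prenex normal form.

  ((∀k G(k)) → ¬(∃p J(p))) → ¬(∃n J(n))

Rewrite implications/biconditionals: A → B as ¬A ∨ B.
  ¬(¬(∀k G(k)) ∨ ¬(∃p J(p))) ∨ ¬(∃n J(n))
Push ¬ through the quantifiers and connectives to reach negation normal form:
  (∀k G(k)) ∧ (∃p J(p)) ∨ (∀n ¬J(n))
All bound variables are already distinct, so no renaming is needed.
Pull the quantifiers to the front (each side's bound variable is not free in the other side):
  ∀k ∃p ∀n (G(k) ∧ J(p) ∨ ¬J(n))

∀k ∃p ∀n (G(k) ∧ J(p) ∨ ¬J(n))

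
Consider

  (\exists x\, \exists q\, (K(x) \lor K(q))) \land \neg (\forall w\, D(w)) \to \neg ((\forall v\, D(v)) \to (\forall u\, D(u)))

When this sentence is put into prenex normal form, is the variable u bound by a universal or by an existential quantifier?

First replace A → B with ¬A ∨ B.
  \neg ((\exists x\, \exists q\, (K(x) \lor K(q))) \land \neg (\forall w\, D(w))) \lor \neg (\neg (\forall v\, D(v)) \lor (\forall u\, D(u)))
Move each ¬ inward, flipping quantifiers it crosses:
  (\forall x\, \forall q\, (\neg K(x) \land \neg K(q))) \lor (\forall w\, D(w)) \lor (\forall v\, D(v)) \land (\exists u\, \neg D(u))
Extract every quantifier outward, since the variables are now distinct and don't occur free across branches:
  \forall x\, \forall q\, \forall w\, \forall v\, \exists u\, (\neg K(x) \land \neg K(q) \lor D(w) \lor D(v) \land \neg D(u))
The quantifier \forall u sits under an odd number of negations (counting the antecedent side of each →), so it flips to \exists u.

existential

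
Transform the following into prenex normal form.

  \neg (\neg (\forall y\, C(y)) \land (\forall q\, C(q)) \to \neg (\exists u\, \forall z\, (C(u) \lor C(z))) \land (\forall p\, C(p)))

\exists y\, \forall q\, \exists u\, \forall z\, \exists p\, (\neg C(y) \land C(q) \land (C(u) \lor C(z) \lor \neg C(p)))

First replace A → B with ¬A ∨ B.
  \neg (\neg (\neg (\forall y\, C(y)) \land (\forall q\, C(q))) \lor \neg (\exists u\, \forall z\, (C(u) \lor C(z))) \land (\forall p\, C(p)))
Move each ¬ inward, flipping quantifiers it crosses:
  (\exists y\, \neg C(y)) \land (\forall q\, C(q)) \land ((\exists u\, \forall z\, (C(u) \lor C(z))) \lor (\exists p\, \neg C(p)))
All bound variables are already distinct, so no renaming is needed.
Extract every quantifier outward, since the variables are now distinct and don't occur free across branches:
  \exists y\, \forall q\, \exists u\, \forall z\, \exists p\, (\neg C(y) \land C(q) \land (C(u) \lor C(z) \lor \neg C(p)))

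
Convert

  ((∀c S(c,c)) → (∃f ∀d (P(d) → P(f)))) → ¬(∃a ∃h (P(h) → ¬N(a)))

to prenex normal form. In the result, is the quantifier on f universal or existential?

universal

Eliminate → and ↔ using ¬ and ∨.
  ¬(¬(∀c S(c,c)) ∨ (∃f ∀d (¬P(d) ∨ P(f)))) ∨ ¬(∃a ∃h (¬P(h) ∨ ¬N(a)))
Push ¬ through the quantifiers and connectives to reach negation normal form:
  (∀c S(c,c)) ∧ (∀f ∃d (P(d) ∧ ¬P(f))) ∨ (∀a ∀h (P(h) ∧ N(a)))
Finally move all quantifiers to the prefix:
  ∀c ∀f ∃d ∀a ∀h (S(c,c) ∧ P(d) ∧ ¬P(f) ∨ P(h) ∧ N(a))
The quantifier ∃f sits under an odd number of negations (counting the antecedent side of each →), so it flips to ∀f.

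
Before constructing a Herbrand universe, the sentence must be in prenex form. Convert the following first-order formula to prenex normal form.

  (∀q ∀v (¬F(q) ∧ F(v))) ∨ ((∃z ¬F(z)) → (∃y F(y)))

Eliminate → and ↔ using ¬ and ∨.
  (∀q ∀v (¬F(q) ∧ F(v))) ∨ ¬(∃z ¬F(z)) ∨ (∃y F(y))
Drive negations inward (¬∀x A ≡ ∃x ¬A, ¬∃x A ≡ ∀x ¬A, De Morgan for ∧/∨):
  (∀q ∀v (¬F(q) ∧ F(v))) ∨ (∀z F(z)) ∨ (∃y F(y))
All bound variables are already distinct, so no renaming is needed.
Pull the quantifiers to the front (each side's bound variable is not free in the other side):
  ∀q ∀v ∀z ∃y (¬F(q) ∧ F(v) ∨ F(z) ∨ F(y))

∀q ∀v ∀z ∃y (¬F(q) ∧ F(v) ∨ F(z) ∨ F(y))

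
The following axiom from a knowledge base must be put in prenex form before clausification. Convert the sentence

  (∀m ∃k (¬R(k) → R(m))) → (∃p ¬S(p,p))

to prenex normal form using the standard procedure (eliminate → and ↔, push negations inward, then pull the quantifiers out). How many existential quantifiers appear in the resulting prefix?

2

First replace A → B with ¬A ∨ B.
  ¬(∀m ∃k (¬¬R(k) ∨ R(m))) ∨ (∃p ¬S(p,p))
Drive negations inward (¬∀x A ≡ ∃x ¬A, ¬∃x A ≡ ∀x ¬A, De Morgan for ∧/∨):
  (∃m ∀k (¬R(k) ∧ ¬R(m))) ∨ (∃p ¬S(p,p))
All bound variables are already distinct, so no renaming is needed.
Pull the quantifiers to the front (each side's bound variable is not free in the other side):
  ∃m ∀k ∃p (¬R(k) ∧ ¬R(m) ∨ ¬S(p,p))
The prefix is ∃m ∀k ∃p: 1 universal, 2 existential.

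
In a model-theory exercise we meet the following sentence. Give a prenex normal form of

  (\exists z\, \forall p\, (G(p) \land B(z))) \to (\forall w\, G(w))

\forall z\, \exists p\, \forall w\, (\neg G(p) \lor \neg B(z) \lor G(w))

First replace A → B with ¬A ∨ B.
  \neg (\exists z\, \forall p\, (G(p) \land B(z))) \lor (\forall w\, G(w))
Drive negations inward (¬∀x A ≡ ∃x ¬A, ¬∃x A ≡ ∀x ¬A, De Morgan for ∧/∨):
  (\forall z\, \exists p\, (\neg G(p) \lor \neg B(z))) \lor (\forall w\, G(w))
All bound variables are already distinct, so no renaming is needed.
Pull the quantifiers to the front (each side's bound variable is not free in the other side):
  \forall z\, \exists p\, \forall w\, (\neg G(p) \lor \neg B(z) \lor G(w))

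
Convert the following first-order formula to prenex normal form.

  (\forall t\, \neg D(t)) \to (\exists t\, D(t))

Rewrite implications/biconditionals: A → B as ¬A ∨ B.
  \neg (\forall t\, \neg D(t)) \lor (\exists t\, D(t))
Push ¬ through the quantifiers and connectives to reach negation normal form:
  (\exists t\, D(t)) \lor (\exists t\, D(t))
Rename bound variables to avoid capture: t↦w1.
  (\exists t\, D(t)) \lor (\exists w1\, D(w1))
Extract every quantifier outward, since the variables are now distinct and don't occur free across branches:
  \exists t\, \exists w1\, (D(t) \lor D(w1))

\exists t\, \exists w1\, (D(t) \lor D(w1))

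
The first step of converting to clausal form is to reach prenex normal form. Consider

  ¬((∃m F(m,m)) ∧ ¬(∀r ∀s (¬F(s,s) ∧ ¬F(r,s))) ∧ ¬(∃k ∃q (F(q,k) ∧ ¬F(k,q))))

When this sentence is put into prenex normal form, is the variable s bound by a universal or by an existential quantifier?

universal

Push ¬ through the quantifiers and connectives to reach negation normal form:
  (∀m ¬F(m,m)) ∨ (∀r ∀s (¬F(s,s) ∧ ¬F(r,s))) ∨ (∃k ∃q (F(q,k) ∧ ¬F(k,q)))
Extract every quantifier outward, since the variables are now distinct and don't occur free across branches:
  ∀m ∀r ∀s ∃k ∃q (¬F(m,m) ∨ ¬F(s,s) ∧ ¬F(r,s) ∨ F(q,k) ∧ ¬F(k,q))
The quantifier ∀s sits under an even number of negations, so it remains universal.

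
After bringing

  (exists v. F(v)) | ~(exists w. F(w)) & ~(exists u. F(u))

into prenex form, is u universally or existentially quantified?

universal

Drive negations inward (¬∀x A ≡ ∃x ¬A, ¬∃x A ≡ ∀x ¬A, De Morgan for ∧/∨):
  (exists v. F(v)) | (forall w. ~F(w)) & (forall u. ~F(u))
Extract every quantifier outward, since the variables are now distinct and don't occur free across branches:
  exists v. forall w. forall u. (F(v) | ~F(w) & ~F(u))
The quantifier exists u sits under an odd number of negations, so it flips to forall u.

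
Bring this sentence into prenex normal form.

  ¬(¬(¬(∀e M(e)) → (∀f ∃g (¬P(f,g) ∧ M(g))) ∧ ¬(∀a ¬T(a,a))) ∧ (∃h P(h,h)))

∀e ∀f ∃g ∃a ∀h (M(e) ∨ ¬P(f,g) ∧ M(g) ∧ T(a,a) ∨ ¬P(h,h))

Eliminate → and ↔ using ¬ and ∨.
  ¬(¬(¬¬(∀e M(e)) ∨ (∀f ∃g (¬P(f,g) ∧ M(g))) ∧ ¬(∀a ¬T(a,a))) ∧ (∃h P(h,h)))
Push ¬ through the quantifiers and connectives to reach negation normal form:
  (∀e M(e)) ∨ (∀f ∃g (¬P(f,g) ∧ M(g))) ∧ (∃a T(a,a)) ∨ (∀h ¬P(h,h))
All bound variables are already distinct, so no renaming is needed.
Pull the quantifiers to the front (each side's bound variable is not free in the other side):
  ∀e ∀f ∃g ∃a ∀h (M(e) ∨ ¬P(f,g) ∧ M(g) ∧ T(a,a) ∨ ¬P(h,h))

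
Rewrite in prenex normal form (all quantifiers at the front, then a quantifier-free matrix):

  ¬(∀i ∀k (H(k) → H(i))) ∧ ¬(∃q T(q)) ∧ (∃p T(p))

Eliminate → and ↔ using ¬ and ∨.
  ¬(∀i ∀k (¬H(k) ∨ H(i))) ∧ ¬(∃q T(q)) ∧ (∃p T(p))
Move each ¬ inward, flipping quantifiers it crosses:
  (∃i ∃k (H(k) ∧ ¬H(i))) ∧ (∀q ¬T(q)) ∧ (∃p T(p))
All bound variables are already distinct, so no renaming is needed.
Extract every quantifier outward, since the variables are now distinct and don't occur free across branches:
  ∃i ∃k ∀q ∃p (H(k) ∧ ¬H(i) ∧ ¬T(q) ∧ T(p))

∃i ∃k ∀q ∃p (H(k) ∧ ¬H(i) ∧ ¬T(q) ∧ T(p))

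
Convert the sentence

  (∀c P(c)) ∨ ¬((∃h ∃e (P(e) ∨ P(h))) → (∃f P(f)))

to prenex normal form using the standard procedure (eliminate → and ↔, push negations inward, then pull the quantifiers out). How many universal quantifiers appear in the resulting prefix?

2

First replace A → B with ¬A ∨ B.
  (∀c P(c)) ∨ ¬(¬(∃h ∃e (P(e) ∨ P(h))) ∨ (∃f P(f)))
Drive negations inward (¬∀x A ≡ ∃x ¬A, ¬∃x A ≡ ∀x ¬A, De Morgan for ∧/∨):
  (∀c P(c)) ∨ (∃h ∃e (P(e) ∨ P(h))) ∧ (∀f ¬P(f))
All bound variables are already distinct, so no renaming is needed.
Finally move all quantifiers to the prefix:
  ∀c ∃h ∃e ∀f (P(c) ∨ (P(e) ∨ P(h)) ∧ ¬P(f))
The prefix is ∀c ∃h ∃e ∀f: 2 universal, 2 existential.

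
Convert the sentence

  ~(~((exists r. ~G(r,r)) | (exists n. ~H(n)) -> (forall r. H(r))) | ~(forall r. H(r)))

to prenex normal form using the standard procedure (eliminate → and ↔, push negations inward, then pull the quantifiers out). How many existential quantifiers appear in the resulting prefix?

Rewrite implications/biconditionals: A → B as ¬A ∨ B.
  ~(~(~((exists r. ~G(r,r)) | (exists n. ~H(n))) | (forall r. H(r))) | ~(forall r. H(r)))
Move each ¬ inward, flipping quantifiers it crosses:
  ((forall r. G(r,r)) & (forall n. H(n)) | (forall r. H(r))) & (forall r. H(r))
Rename bound variables to avoid capture: r↦z1, r↦v1.
  ((forall r. G(r,r)) & (forall n. H(n)) | (forall z1. H(z1))) & (forall v1. H(v1))
Pull the quantifiers to the front (each side's bound variable is not free in the other side):
  forall r. forall n. forall z1. forall v1. ((G(r,r) & H(n) | H(z1)) & H(v1))
The prefix is forall r forall n forall z1 forall v1: 4 universal, 0 existential.

0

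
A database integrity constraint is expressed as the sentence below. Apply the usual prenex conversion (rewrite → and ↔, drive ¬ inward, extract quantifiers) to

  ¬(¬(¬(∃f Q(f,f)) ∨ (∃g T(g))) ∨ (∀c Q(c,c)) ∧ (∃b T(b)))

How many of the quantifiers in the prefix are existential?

2

Drive negations inward (¬∀x A ≡ ∃x ¬A, ¬∃x A ≡ ∀x ¬A, De Morgan for ∧/∨):
  ((∀f ¬Q(f,f)) ∨ (∃g T(g))) ∧ ((∃c ¬Q(c,c)) ∨ (∀b ¬T(b)))
All bound variables are already distinct, so no renaming is needed.
Extract every quantifier outward, since the variables are now distinct and don't occur free across branches:
  ∀f ∃g ∃c ∀b ((¬Q(f,f) ∨ T(g)) ∧ (¬Q(c,c) ∨ ¬T(b)))
The prefix is ∀f ∃g ∃c ∀b: 2 universal, 2 existential.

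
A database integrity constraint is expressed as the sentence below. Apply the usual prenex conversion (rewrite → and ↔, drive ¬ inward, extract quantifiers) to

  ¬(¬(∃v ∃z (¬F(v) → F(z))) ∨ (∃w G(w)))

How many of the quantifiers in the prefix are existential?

2

First replace A → B with ¬A ∨ B.
  ¬(¬(∃v ∃z (¬¬F(v) ∨ F(z))) ∨ (∃w G(w)))
Push ¬ through the quantifiers and connectives to reach negation normal form:
  (∃v ∃z (F(v) ∨ F(z))) ∧ (∀w ¬G(w))
Pull the quantifiers to the front (each side's bound variable is not free in the other side):
  ∃v ∃z ∀w ((F(v) ∨ F(z)) ∧ ¬G(w))
The prefix is ∃v ∃z ∀w: 1 universal, 2 existential.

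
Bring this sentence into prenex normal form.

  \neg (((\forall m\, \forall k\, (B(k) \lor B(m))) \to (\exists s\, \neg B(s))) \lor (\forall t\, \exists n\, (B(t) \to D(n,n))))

Eliminate → and ↔ using ¬ and ∨.
  \neg (\neg (\forall m\, \forall k\, (B(k) \lor B(m))) \lor (\exists s\, \neg B(s)) \lor (\forall t\, \exists n\, (\neg B(t) \lor D(n,n))))
Push ¬ through the quantifiers and connectives to reach negation normal form:
  (\forall m\, \forall k\, (B(k) \lor B(m))) \land (\forall s\, B(s)) \land (\exists t\, \forall n\, (B(t) \land \neg D(n,n)))
All bound variables are already distinct, so no renaming is needed.
Pull the quantifiers to the front (each side's bound variable is not free in the other side):
  \forall m\, \forall k\, \forall s\, \exists t\, \forall n\, ((B(k) \lor B(m)) \land B(s) \land B(t) \land \neg D(n,n))

\forall m\, \forall k\, \forall s\, \exists t\, \forall n\, ((B(k) \lor B(m)) \land B(s) \land B(t) \land \neg D(n,n))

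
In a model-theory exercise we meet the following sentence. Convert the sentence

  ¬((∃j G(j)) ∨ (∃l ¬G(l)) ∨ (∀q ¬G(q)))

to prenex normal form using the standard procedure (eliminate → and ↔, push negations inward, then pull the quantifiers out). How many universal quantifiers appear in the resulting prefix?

2

Move each ¬ inward, flipping quantifiers it crosses:
  (∀j ¬G(j)) ∧ (∀l G(l)) ∧ (∃q G(q))
All bound variables are already distinct, so no renaming is needed.
Finally move all quantifiers to the prefix:
  ∀j ∀l ∃q (¬G(j) ∧ G(l) ∧ G(q))
The prefix is ∀j ∀l ∃q: 2 universal, 1 existential.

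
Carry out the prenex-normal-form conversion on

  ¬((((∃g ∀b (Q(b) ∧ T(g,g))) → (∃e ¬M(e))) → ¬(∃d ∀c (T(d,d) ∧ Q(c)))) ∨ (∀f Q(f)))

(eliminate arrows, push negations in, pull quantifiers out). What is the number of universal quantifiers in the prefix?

Rewrite implications/biconditionals: A → B as ¬A ∨ B.
  ¬(¬(¬(∃g ∀b (Q(b) ∧ T(g,g))) ∨ (∃e ¬M(e))) ∨ ¬(∃d ∀c (T(d,d) ∧ Q(c))) ∨ (∀f Q(f)))
Move each ¬ inward, flipping quantifiers it crosses:
  ((∀g ∃b (¬Q(b) ∨ ¬T(g,g))) ∨ (∃e ¬M(e))) ∧ (∃d ∀c (T(d,d) ∧ Q(c))) ∧ (∃f ¬Q(f))
All bound variables are already distinct, so no renaming is needed.
Extract every quantifier outward, since the variables are now distinct and don't occur free across branches:
  ∀g ∃b ∃e ∃d ∀c ∃f ((¬Q(b) ∨ ¬T(g,g) ∨ ¬M(e)) ∧ T(d,d) ∧ Q(c) ∧ ¬Q(f))
The prefix is ∀g ∃b ∃e ∃d ∀c ∃f: 2 universal, 4 existential.

2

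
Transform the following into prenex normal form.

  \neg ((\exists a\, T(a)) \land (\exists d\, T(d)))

\forall a\, \forall d\, (\neg T(a) \lor \neg T(d))

Move each ¬ inward, flipping quantifiers it crosses:
  (\forall a\, \neg T(a)) \lor (\forall d\, \neg T(d))
Extract every quantifier outward, since the variables are now distinct and don't occur free across branches:
  \forall a\, \forall d\, (\neg T(a) \lor \neg T(d))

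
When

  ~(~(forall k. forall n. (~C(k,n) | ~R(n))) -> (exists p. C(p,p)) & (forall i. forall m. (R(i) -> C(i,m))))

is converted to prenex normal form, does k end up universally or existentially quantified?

existential

First replace A → B with ¬A ∨ B.
  ~(~~(forall k. forall n. (~C(k,n) | ~R(n))) | (exists p. C(p,p)) & (forall i. forall m. (~R(i) | C(i,m))))
Move each ¬ inward, flipping quantifiers it crosses:
  (exists k. exists n. (C(k,n) & R(n))) & ((forall p. ~C(p,p)) | (exists i. exists m. (R(i) & ~C(i,m))))
Extract every quantifier outward, since the variables are now distinct and don't occur free across branches:
  exists k. exists n. forall p. exists i. exists m. (C(k,n) & R(n) & (~C(p,p) | R(i) & ~C(i,m)))
The quantifier forall k sits under an odd number of negations (counting the antecedent side of each →), so it flips to exists k.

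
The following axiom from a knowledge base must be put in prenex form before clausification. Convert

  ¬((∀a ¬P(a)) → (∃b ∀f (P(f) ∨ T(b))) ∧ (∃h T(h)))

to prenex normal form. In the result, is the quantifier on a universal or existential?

universal

First replace A → B with ¬A ∨ B.
  ¬(¬(∀a ¬P(a)) ∨ (∃b ∀f (P(f) ∨ T(b))) ∧ (∃h T(h)))
Move each ¬ inward, flipping quantifiers it crosses:
  (∀a ¬P(a)) ∧ ((∀b ∃f (¬P(f) ∧ ¬T(b))) ∨ (∀h ¬T(h)))
Finally move all quantifiers to the prefix:
  ∀a ∀b ∃f ∀h (¬P(a) ∧ (¬P(f) ∧ ¬T(b) ∨ ¬T(h)))
The quantifier ∀a sits under an even number of negations (counting the antecedent side of each →), so it remains universal.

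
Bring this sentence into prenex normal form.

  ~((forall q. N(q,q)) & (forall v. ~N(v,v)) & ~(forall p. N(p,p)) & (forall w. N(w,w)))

Drive negations inward (¬∀x A ≡ ∃x ¬A, ¬∃x A ≡ ∀x ¬A, De Morgan for ∧/∨):
  (exists q. ~N(q,q)) | (exists v. N(v,v)) | (forall p. N(p,p)) | (exists w. ~N(w,w))
All bound variables are already distinct, so no renaming is needed.
Extract every quantifier outward, since the variables are now distinct and don't occur free across branches:
  exists q. exists v. forall p. exists w. (~N(q,q) | N(v,v) | N(p,p) | ~N(w,w))

exists q. exists v. forall p. exists w. (~N(q,q) | N(v,v) | N(p,p) | ~N(w,w))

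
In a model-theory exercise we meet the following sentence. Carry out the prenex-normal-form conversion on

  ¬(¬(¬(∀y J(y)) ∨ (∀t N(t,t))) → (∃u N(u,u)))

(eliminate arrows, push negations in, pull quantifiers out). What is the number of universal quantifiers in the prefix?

Rewrite implications/biconditionals: A → B as ¬A ∨ B.
  ¬(¬¬(¬(∀y J(y)) ∨ (∀t N(t,t))) ∨ (∃u N(u,u)))
Move each ¬ inward, flipping quantifiers it crosses:
  (∀y J(y)) ∧ (∃t ¬N(t,t)) ∧ (∀u ¬N(u,u))
Finally move all quantifiers to the prefix:
  ∀y ∃t ∀u (J(y) ∧ ¬N(t,t) ∧ ¬N(u,u))
The prefix is ∀y ∃t ∀u: 2 universal, 1 existential.

2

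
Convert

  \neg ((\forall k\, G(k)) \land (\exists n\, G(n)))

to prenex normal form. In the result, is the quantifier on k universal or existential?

existential

Push ¬ through the quantifiers and connectives to reach negation normal form:
  (\exists k\, \neg G(k)) \lor (\forall n\, \neg G(n))
Finally move all quantifiers to the prefix:
  \exists k\, \forall n\, (\neg G(k) \lor \neg G(n))
The quantifier \forall k sits under an odd number of negations, so it flips to \exists k.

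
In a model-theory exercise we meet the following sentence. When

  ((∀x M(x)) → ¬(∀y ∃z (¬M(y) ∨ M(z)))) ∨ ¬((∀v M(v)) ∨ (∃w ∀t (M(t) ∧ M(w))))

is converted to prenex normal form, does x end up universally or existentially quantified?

existential

First replace A → B with ¬A ∨ B.
  ¬(∀x M(x)) ∨ ¬(∀y ∃z (¬M(y) ∨ M(z))) ∨ ¬((∀v M(v)) ∨ (∃w ∀t (M(t) ∧ M(w))))
Drive negations inward (¬∀x A ≡ ∃x ¬A, ¬∃x A ≡ ∀x ¬A, De Morgan for ∧/∨):
  (∃x ¬M(x)) ∨ (∃y ∀z (M(y) ∧ ¬M(z))) ∨ (∃v ¬M(v)) ∧ (∀w ∃t (¬M(t) ∨ ¬M(w)))
Pull the quantifiers to the front (each side's bound variable is not free in the other side):
  ∃x ∃y ∀z ∃v ∀w ∃t (¬M(x) ∨ M(y) ∧ ¬M(z) ∨ ¬M(v) ∧ (¬M(t) ∨ ¬M(w)))
The quantifier ∀x sits under an odd number of negations (counting the antecedent side of each →), so it flips to ∃x.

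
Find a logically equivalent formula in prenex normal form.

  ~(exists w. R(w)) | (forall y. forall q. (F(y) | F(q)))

forall w. forall y. forall q. (~R(w) | F(y) | F(q))

Push ¬ through the quantifiers and connectives to reach negation normal form:
  (forall w. ~R(w)) | (forall y. forall q. (F(y) | F(q)))
All bound variables are already distinct, so no renaming is needed.
Finally move all quantifiers to the prefix:
  forall w. forall y. forall q. (~R(w) | F(y) | F(q))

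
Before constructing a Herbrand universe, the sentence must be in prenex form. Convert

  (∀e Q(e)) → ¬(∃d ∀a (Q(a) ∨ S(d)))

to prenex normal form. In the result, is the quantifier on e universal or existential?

existential

Eliminate → and ↔ using ¬ and ∨.
  ¬(∀e Q(e)) ∨ ¬(∃d ∀a (Q(a) ∨ S(d)))
Push ¬ through the quantifiers and connectives to reach negation normal form:
  (∃e ¬Q(e)) ∨ (∀d ∃a (¬Q(a) ∧ ¬S(d)))
All bound variables are already distinct, so no renaming is needed.
Pull the quantifiers to the front (each side's bound variable is not free in the other side):
  ∃e ∀d ∃a (¬Q(e) ∨ ¬Q(a) ∧ ¬S(d))
The quantifier ∀e sits under an odd number of negations (counting the antecedent side of each →), so it flips to ∃e.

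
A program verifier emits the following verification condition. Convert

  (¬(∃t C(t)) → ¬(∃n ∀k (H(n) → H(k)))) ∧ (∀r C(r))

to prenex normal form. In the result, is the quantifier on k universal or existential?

Rewrite implications/biconditionals: A → B as ¬A ∨ B.
  (¬¬(∃t C(t)) ∨ ¬(∃n ∀k (¬H(n) ∨ H(k)))) ∧ (∀r C(r))
Move each ¬ inward, flipping quantifiers it crosses:
  ((∃t C(t)) ∨ (∀n ∃k (H(n) ∧ ¬H(k)))) ∧ (∀r C(r))
All bound variables are already distinct, so no renaming is needed.
Finally move all quantifiers to the prefix:
  ∃t ∀n ∃k ∀r ((C(t) ∨ H(n) ∧ ¬H(k)) ∧ C(r))
The quantifier ∀k sits under an odd number of negations (counting the antecedent side of each →), so it flips to ∃k.

existential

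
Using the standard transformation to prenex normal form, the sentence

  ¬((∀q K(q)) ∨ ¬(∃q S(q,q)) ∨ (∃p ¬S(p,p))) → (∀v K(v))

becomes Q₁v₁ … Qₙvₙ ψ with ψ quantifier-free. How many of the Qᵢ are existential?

Eliminate → and ↔ using ¬ and ∨.
  ¬¬((∀q K(q)) ∨ ¬(∃q S(q,q)) ∨ (∃p ¬S(p,p))) ∨ (∀v K(v))
Drive negations inward (¬∀x A ≡ ∃x ¬A, ¬∃x A ≡ ∀x ¬A, De Morgan for ∧/∨):
  (∀q K(q)) ∨ (∀q ¬S(q,q)) ∨ (∃p ¬S(p,p)) ∨ (∀v K(v))
Give each quantifier a distinct variable: q↦v1.
  (∀q K(q)) ∨ (∀v1 ¬S(v1,v1)) ∨ (∃p ¬S(p,p)) ∨ (∀v K(v))
Pull the quantifiers to the front (each side's bound variable is not free in the other side):
  ∀q ∀v1 ∃p ∀v (K(q) ∨ ¬S(v1,v1) ∨ ¬S(p,p) ∨ K(v))
The prefix is ∀q ∀v1 ∃p ∀v: 3 universal, 1 existential.

1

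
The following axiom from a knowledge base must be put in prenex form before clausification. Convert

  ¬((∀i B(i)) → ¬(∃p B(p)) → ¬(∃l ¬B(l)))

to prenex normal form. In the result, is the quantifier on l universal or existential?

Eliminate → and ↔ using ¬ and ∨.
  ¬(¬(∀i B(i)) ∨ ¬¬(∃p B(p)) ∨ ¬(∃l ¬B(l)))
Push ¬ through the quantifiers and connectives to reach negation normal form:
  (∀i B(i)) ∧ (∀p ¬B(p)) ∧ (∃l ¬B(l))
All bound variables are already distinct, so no renaming is needed.
Extract every quantifier outward, since the variables are now distinct and don't occur free across branches:
  ∀i ∀p ∃l (B(i) ∧ ¬B(p) ∧ ¬B(l))
The quantifier ∃l sits under an even number of negations (counting the antecedent side of each →), so it remains existential.

existential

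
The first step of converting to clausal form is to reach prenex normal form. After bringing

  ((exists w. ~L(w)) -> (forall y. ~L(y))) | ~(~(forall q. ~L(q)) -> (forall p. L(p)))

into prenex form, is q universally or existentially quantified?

Eliminate → and ↔ using ¬ and ∨.
  ~(exists w. ~L(w)) | (forall y. ~L(y)) | ~(~~(forall q. ~L(q)) | (forall p. L(p)))
Move each ¬ inward, flipping quantifiers it crosses:
  (forall w. L(w)) | (forall y. ~L(y)) | (exists q. L(q)) & (exists p. ~L(p))
Extract every quantifier outward, since the variables are now distinct and don't occur free across branches:
  forall w. forall y. exists q. exists p. (L(w) | ~L(y) | L(q) & ~L(p))
The quantifier forall q sits under an odd number of negations (counting the antecedent side of each →), so it flips to exists q.

existential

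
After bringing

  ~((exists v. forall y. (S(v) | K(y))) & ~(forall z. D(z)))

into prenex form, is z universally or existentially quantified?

universal

Move each ¬ inward, flipping quantifiers it crosses:
  (forall v. exists y. (~S(v) & ~K(y))) | (forall z. D(z))
Finally move all quantifiers to the prefix:
  forall v. exists y. forall z. (~S(v) & ~K(y) | D(z))
The quantifier forall z sits under an even number of negations, so it remains universal.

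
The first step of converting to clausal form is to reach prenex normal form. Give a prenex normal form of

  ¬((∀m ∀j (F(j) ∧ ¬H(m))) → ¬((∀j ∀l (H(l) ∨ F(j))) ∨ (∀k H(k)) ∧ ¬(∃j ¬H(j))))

∀m ∀j ∀x ∀l ∀k ∀s (F(j) ∧ ¬H(m) ∧ (H(l) ∨ F(x) ∨ H(k) ∧ H(s)))

Eliminate → and ↔ using ¬ and ∨.
  ¬(¬(∀m ∀j (F(j) ∧ ¬H(m))) ∨ ¬((∀j ∀l (H(l) ∨ F(j))) ∨ (∀k H(k)) ∧ ¬(∃j ¬H(j))))
Push ¬ through the quantifiers and connectives to reach negation normal form:
  (∀m ∀j (F(j) ∧ ¬H(m))) ∧ ((∀j ∀l (H(l) ∨ F(j))) ∨ (∀k H(k)) ∧ (∀j H(j)))
Standardize variables apart so no two quantifiers bind the same name: j↦x, j↦s.
  (∀m ∀j (F(j) ∧ ¬H(m))) ∧ ((∀x ∀l (H(l) ∨ F(x))) ∨ (∀k H(k)) ∧ (∀s H(s)))
Finally move all quantifiers to the prefix:
  ∀m ∀j ∀x ∀l ∀k ∀s (F(j) ∧ ¬H(m) ∧ (H(l) ∨ F(x) ∨ H(k) ∧ H(s)))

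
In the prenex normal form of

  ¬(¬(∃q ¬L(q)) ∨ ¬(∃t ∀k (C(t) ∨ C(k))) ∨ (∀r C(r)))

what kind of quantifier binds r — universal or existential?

existential

Move each ¬ inward, flipping quantifiers it crosses:
  (∃q ¬L(q)) ∧ (∃t ∀k (C(t) ∨ C(k))) ∧ (∃r ¬C(r))
Finally move all quantifiers to the prefix:
  ∃q ∃t ∀k ∃r (¬L(q) ∧ (C(t) ∨ C(k)) ∧ ¬C(r))
The quantifier ∀r sits under an odd number of negations, so it flips to ∃r.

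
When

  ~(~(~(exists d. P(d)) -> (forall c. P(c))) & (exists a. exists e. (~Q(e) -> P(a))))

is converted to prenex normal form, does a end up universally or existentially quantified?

universal

Eliminate → and ↔ using ¬ and ∨.
  ~(~(~~(exists d. P(d)) | (forall c. P(c))) & (exists a. exists e. (~~Q(e) | P(a))))
Move each ¬ inward, flipping quantifiers it crosses:
  (exists d. P(d)) | (forall c. P(c)) | (forall a. forall e. (~Q(e) & ~P(a)))
All bound variables are already distinct, so no renaming is needed.
Finally move all quantifiers to the prefix:
  exists d. forall c. forall a. forall e. (P(d) | P(c) | ~Q(e) & ~P(a))
The quantifier exists a sits under an odd number of negations (counting the antecedent side of each →), so it flips to forall a.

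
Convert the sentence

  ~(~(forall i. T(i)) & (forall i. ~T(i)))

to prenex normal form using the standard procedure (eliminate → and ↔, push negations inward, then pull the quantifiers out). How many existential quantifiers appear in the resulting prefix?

Push ¬ through the quantifiers and connectives to reach negation normal form:
  (forall i. T(i)) | (exists i. T(i))
Rename bound variables to avoid capture: i↦a.
  (forall i. T(i)) | (exists a. T(a))
Extract every quantifier outward, since the variables are now distinct and don't occur free across branches:
  forall i. exists a. (T(i) | T(a))
The prefix is forall i exists a: 1 universal, 1 existential.

1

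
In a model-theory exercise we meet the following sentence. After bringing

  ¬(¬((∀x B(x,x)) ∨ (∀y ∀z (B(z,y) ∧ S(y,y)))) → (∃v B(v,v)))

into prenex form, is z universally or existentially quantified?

existential

Eliminate → and ↔ using ¬ and ∨.
  ¬(¬¬((∀x B(x,x)) ∨ (∀y ∀z (B(z,y) ∧ S(y,y)))) ∨ (∃v B(v,v)))
Push ¬ through the quantifiers and connectives to reach negation normal form:
  (∃x ¬B(x,x)) ∧ (∃y ∃z (¬B(z,y) ∨ ¬S(y,y))) ∧ (∀v ¬B(v,v))
All bound variables are already distinct, so no renaming is needed.
Extract every quantifier outward, since the variables are now distinct and don't occur free across branches:
  ∃x ∃y ∃z ∀v (¬B(x,x) ∧ (¬B(z,y) ∨ ¬S(y,y)) ∧ ¬B(v,v))
The quantifier ∀z sits under an odd number of negations (counting the antecedent side of each →), so it flips to ∃z.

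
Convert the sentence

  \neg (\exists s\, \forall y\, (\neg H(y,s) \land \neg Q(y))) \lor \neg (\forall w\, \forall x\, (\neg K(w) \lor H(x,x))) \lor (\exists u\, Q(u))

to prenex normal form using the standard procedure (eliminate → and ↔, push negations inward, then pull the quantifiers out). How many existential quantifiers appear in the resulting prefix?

Drive negations inward (¬∀x A ≡ ∃x ¬A, ¬∃x A ≡ ∀x ¬A, De Morgan for ∧/∨):
  (\forall s\, \exists y\, (H(y,s) \lor Q(y))) \lor (\exists w\, \exists x\, (K(w) \land \neg H(x,x))) \lor (\exists u\, Q(u))
Extract every quantifier outward, since the variables are now distinct and don't occur free across branches:
  \forall s\, \exists y\, \exists w\, \exists x\, \exists u\, (H(y,s) \lor Q(y) \lor K(w) \land \neg H(x,x) \lor Q(u))
The prefix is \forall s \exists y \exists w \exists x \exists u: 1 universal, 4 existential.

4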